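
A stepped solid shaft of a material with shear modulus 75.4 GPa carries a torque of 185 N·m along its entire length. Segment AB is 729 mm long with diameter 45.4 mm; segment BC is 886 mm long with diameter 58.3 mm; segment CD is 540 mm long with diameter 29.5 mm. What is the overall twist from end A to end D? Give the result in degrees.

1.38°

J_AB = π(0.0454)⁴/32 = 4.17×10^-7 m⁴; J_BC = π(0.0583)⁴/32 = 1.13×10^-6 m⁴; J_CD = π(0.0295)⁴/32 = 7.44×10^-8 m⁴.
θ = (T/G)·Σ L_i/J_i = (185.0/75.4×10⁹)·(0.729/4.17×10^-7 + 0.886/1.13×10^-6 + 0.540/7.44×10^-8) = 0.02403 rad.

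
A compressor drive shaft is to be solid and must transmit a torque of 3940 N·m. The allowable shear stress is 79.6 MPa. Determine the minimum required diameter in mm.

For a solid shaft τ_max = 16T/(πd³), so d = (16T/(π τ_allow))^(1/3) = (16·3940/(π·7.96×10^7))^(1/3) = 0.06317 m.

63.2 mm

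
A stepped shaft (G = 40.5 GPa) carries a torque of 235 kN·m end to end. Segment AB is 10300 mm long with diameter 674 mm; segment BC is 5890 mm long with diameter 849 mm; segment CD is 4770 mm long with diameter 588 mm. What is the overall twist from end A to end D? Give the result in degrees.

J_AB = π(0.674)⁴/32 = 0.0203 m⁴; J_BC = π(0.849)⁴/32 = 0.0510 m⁴; J_CD = π(0.588)⁴/32 = 0.0117 m⁴.
θ = (T/G)·Σ L_i/J_i = (235000/40.5×10⁹)·(10.3/0.0203 + 5.89/0.0510 + 4.77/0.0117) = 5.978×10^-3 rad.

0.343°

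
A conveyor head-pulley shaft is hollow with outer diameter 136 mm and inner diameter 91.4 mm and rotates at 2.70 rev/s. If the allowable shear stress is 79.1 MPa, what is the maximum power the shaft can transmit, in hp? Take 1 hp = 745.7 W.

707 hp

J = π(d_o⁴ − d_i⁴)/32 = π(0.136⁴ − 0.0914⁴)/32 = 2.673×10^-5 m⁴.
T_max = τ_allow·J/r = 7.91×10^7 × 2.673×10^-5 / 0.0680 = 31100 N·m.
ω = 2π·2.70 = 16.96 rad/s, so P_max = T_max·ω = 5.276×10^5 W.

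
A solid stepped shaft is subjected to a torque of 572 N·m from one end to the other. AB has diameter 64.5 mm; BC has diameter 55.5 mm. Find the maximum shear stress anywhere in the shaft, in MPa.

17.0 MPa

Under the same torque, τ_max = 16T/(πd³) is largest where d is smallest — segment BC (d = 55.5 mm).
τ_max = 16·572.0/(π·(0.0555)³) = 1.704×10^7 Pa.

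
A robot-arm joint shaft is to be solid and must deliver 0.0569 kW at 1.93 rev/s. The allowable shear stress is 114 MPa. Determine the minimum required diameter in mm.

ω = 2π·1.93 = 12.13 rad/s, so T = P/ω = 0.0569×10³ / 12.13 = 4.692 N·m.
For a solid shaft τ_max = 16T/(πd³), so d = (16T/(π τ_allow))^(1/3) = (16·4.692/(π·1.14×10^8))^(1/3) = 0.005940 m.

5.94 mm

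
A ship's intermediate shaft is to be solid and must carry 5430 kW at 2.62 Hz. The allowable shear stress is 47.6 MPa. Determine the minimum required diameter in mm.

ω = 2π·2.62 = 16.46 rad/s, so T = P/ω = 5430×10³ / 16.46 = 329900 N·m.
For a solid shaft τ_max = 16T/(πd³), so d = (16T/(π τ_allow))^(1/3) = (16·329900/(π·4.76×10^7))^(1/3) = 0.3280 m.

328 mm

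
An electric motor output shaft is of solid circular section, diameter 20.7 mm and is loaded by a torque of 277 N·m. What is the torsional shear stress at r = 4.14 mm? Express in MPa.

J = πd⁴/32 = π(0.0207)⁴/32 = 1.803×10^-8 m⁴.
Shear stress varies linearly with radius: τ = T·r/J = 277.0 × 0.00414 / 1.803×10^-8 = 6.362×10^7 Pa.

63.6 MPa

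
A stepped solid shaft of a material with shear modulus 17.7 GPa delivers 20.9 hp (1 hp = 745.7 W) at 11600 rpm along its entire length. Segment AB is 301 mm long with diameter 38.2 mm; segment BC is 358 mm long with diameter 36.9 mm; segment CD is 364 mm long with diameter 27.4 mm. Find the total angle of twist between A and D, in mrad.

7.24 mrad

ω = 2π·11600/60 = 1215 rad/s, so T = P/ω = 20.9×745.7 / 1215 = 12.83 N·m.
J_AB = π(0.0382)⁴/32 = 2.09×10^-7 m⁴; J_BC = π(0.0369)⁴/32 = 1.82×10^-7 m⁴; J_CD = π(0.0274)⁴/32 = 5.53×10^-8 m⁴.
θ = (T/G)·Σ L_i/J_i = (12.83/17.7×10⁹)·(0.301/2.09×10^-7 + 0.358/1.82×10^-7 + 0.364/5.53×10^-8) = 7.238×10^-3 rad.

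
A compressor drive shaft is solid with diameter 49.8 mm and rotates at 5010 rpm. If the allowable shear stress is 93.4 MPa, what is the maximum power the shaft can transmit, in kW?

J = πd⁴/32 = π(0.0498)⁴/32 = 6.038×10^-7 m⁴.
T_max = τ_allow·J/r = 9.34×10^7 × 6.038×10^-7 / 0.0249 = 2265 N·m.
ω = 2π·5010/60 = 524.6 rad/s, so P_max = T_max·ω = 1.188×10^6 W.

1190 kW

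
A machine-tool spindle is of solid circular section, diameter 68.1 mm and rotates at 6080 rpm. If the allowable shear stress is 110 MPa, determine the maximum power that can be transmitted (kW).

J = πd⁴/32 = π(0.0681)⁴/32 = 2.111×10^-6 m⁴.
T_max = τ_allow·J/r = 1.10×10^8 × 2.111×10^-6 / 0.0340 = 6821 N·m.
ω = 2π·6080/60 = 636.7 rad/s, so P_max = T_max·ω = 4.343×10^6 W.

4340 kW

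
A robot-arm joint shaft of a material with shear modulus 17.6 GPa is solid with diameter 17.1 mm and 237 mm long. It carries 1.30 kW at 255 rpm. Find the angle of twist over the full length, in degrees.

ω = 2π·255/60 = 26.70 rad/s, so T = P/ω = 1.30×10³ / 26.70 = 48.68 N·m.
J = πd⁴/32 = π(0.0171)⁴/32 = 8.394×10^-9 m⁴.
θ = T·L/(G·J) = 48.68 × 0.237 / (17.6×10⁹ × 8.394×10^-9) = 0.07810 rad.

4.47°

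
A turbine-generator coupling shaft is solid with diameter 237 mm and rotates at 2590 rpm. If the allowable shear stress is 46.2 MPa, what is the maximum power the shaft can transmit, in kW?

J = πd⁴/32 = π(0.237)⁴/32 = 3.097×10^-4 m⁴.
T_max = τ_allow·J/r = 4.62×10^7 × 3.097×10^-4 / 0.118 = 120800 N·m.
ω = 2π·2590/60 = 271.2 rad/s, so P_max = T_max·ω = 3.275×10^7 W.

32800 kW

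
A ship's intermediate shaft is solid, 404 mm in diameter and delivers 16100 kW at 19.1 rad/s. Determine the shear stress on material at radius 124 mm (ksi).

ω = 19.1 rad/s, so T = P/ω = 16100×10³ / 19.10 = 842900 N·m.
J = πd⁴/32 = π(0.404)⁴/32 = 2.615×10^-3 m⁴.
Shear stress varies linearly with radius: τ = T·r/J = 842900 × 0.124 / 2.615×10^-3 = 3.997×10^7 Pa.

5.80 ksi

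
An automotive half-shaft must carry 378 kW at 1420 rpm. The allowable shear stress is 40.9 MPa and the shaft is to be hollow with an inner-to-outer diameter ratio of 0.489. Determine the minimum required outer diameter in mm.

ω = 2π·1420/60 = 148.7 rad/s, so T = P/ω = 378×10³ / 148.7 = 2542 N·m.
For a hollow shaft with d_i/d_o = 0.489: τ_max = 16T/(π d_o³ (1−k⁴)), so d_o = [16T/(π τ_allow (1−k⁴))]^(1/3) = [16·2542/(π·4.09×10^7·0.9428)]^(1/3) = 0.06950 m.

69.5 mm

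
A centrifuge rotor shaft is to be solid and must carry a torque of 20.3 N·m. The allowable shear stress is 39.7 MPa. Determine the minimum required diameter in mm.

13.8 mm

For a solid shaft τ_max = 16T/(πd³), so d = (16T/(π τ_allow))^(1/3) = (16·20.30/(π·3.97×10^7))^(1/3) = 0.01376 m.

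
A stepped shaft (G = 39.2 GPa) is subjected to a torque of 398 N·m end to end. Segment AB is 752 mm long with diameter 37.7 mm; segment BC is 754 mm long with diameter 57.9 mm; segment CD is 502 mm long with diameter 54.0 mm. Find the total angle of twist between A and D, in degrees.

2.95°

J_AB = π(0.0377)⁴/32 = 1.98×10^-7 m⁴; J_BC = π(0.0579)⁴/32 = 1.10×10^-6 m⁴; J_CD = π(0.0540)⁴/32 = 8.35×10^-7 m⁴.
θ = (T/G)·Σ L_i/J_i = (398.0/39.2×10⁹)·(0.752/1.98×10^-7 + 0.754/1.10×10^-6 + 0.502/8.35×10^-7) = 0.05154 rad.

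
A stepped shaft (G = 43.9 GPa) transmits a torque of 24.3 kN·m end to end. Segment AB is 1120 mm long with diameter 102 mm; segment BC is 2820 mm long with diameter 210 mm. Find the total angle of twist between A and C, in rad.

J_AB = π(0.102)⁴/32 = 1.06×10^-5 m⁴; J_BC = π(0.210)⁴/32 = 1.91×10^-4 m⁴.
θ = (T/G)·Σ L_i/J_i = (24300/43.9×10⁹)·(1.12/1.06×10^-5 + 2.82/1.91×10^-4) = 0.06651 rad.

0.0665 rad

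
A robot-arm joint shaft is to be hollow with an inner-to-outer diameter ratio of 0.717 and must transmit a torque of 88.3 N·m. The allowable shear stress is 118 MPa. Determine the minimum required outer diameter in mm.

17.3 mm

For a hollow shaft with d_i/d_o = 0.717: τ_max = 16T/(π d_o³ (1−k⁴)), so d_o = [16T/(π τ_allow (1−k⁴))]^(1/3) = [16·88.30/(π·1.18×10^8·0.7357)]^(1/3) = 0.01730 m.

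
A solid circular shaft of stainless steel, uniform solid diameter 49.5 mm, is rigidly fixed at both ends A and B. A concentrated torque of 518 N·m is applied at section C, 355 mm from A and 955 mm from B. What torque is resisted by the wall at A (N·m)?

With uniform GJ and both ends fixed, compatibility θ_AC = θ_CB gives T_A·a = T_B·b, together with T_A + T_B = T₀.
T_A = T₀·b/(a+b) = 518.0·955/1310 = 377.6 N·m; T_B = 140.4 N·m.

378 N·m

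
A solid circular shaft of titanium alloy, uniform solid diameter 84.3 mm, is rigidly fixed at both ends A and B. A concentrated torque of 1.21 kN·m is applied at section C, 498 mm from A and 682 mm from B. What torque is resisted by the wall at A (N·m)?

With uniform GJ and both ends fixed, compatibility θ_AC = θ_CB gives T_A·a = T_B·b, together with T_A + T_B = T₀.
T_A = T₀·b/(a+b) = 1210·682/1180 = 699.3 N·m; T_B = 510.7 N·m.

699 N·m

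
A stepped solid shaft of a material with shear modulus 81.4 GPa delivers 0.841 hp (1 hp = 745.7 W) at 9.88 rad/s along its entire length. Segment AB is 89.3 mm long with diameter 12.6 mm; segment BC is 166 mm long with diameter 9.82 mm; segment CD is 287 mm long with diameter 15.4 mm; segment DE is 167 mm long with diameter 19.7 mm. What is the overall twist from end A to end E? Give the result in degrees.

12.6°

ω = 9.88 rad/s, so T = P/ω = 0.841×745.7 / 9.880 = 63.48 N·m.
J_AB = π(0.0126)⁴/32 = 2.47×10^-9 m⁴; J_BC = π(0.00982)⁴/32 = 9.13×10^-10 m⁴; J_CD = π(0.0154)⁴/32 = 5.52×10^-9 m⁴; J_DE = π(0.0197)⁴/32 = 1.48×10^-8 m⁴.
θ = (T/G)·Σ L_i/J_i = (63.48/81.4×10⁹)·(0.0893/2.47×10^-9 + 0.166/9.13×10^-10 + 0.287/5.52×10^-9 + 0.167/1.48×10^-8) = 0.2193 rad.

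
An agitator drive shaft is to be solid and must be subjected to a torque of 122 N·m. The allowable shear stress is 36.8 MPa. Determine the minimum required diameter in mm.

For a solid shaft τ_max = 16T/(πd³), so d = (16T/(π τ_allow))^(1/3) = (16·122.0/(π·3.68×10^7))^(1/3) = 0.02565 m.

25.7 mm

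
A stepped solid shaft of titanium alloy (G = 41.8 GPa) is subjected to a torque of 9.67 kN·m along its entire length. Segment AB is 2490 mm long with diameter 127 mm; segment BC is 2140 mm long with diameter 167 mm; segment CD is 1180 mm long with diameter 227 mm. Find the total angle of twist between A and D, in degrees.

J_AB = π(0.127)⁴/32 = 2.55×10^-5 m⁴; J_BC = π(0.167)⁴/32 = 7.64×10^-5 m⁴; J_CD = π(0.227)⁴/32 = 2.61×10^-4 m⁴.
θ = (T/G)·Σ L_i/J_i = (9670/41.8×10⁹)·(2.49/2.55×10^-5 + 2.14/7.64×10^-5 + 1.18/2.61×10^-4) = 0.03009 rad.

1.72°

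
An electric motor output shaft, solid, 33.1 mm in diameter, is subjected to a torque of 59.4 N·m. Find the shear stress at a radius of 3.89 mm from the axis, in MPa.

J = πd⁴/32 = π(0.0331)⁴/32 = 1.178×10^-7 m⁴.
Shear stress varies linearly with radius: τ = T·r/J = 59.40 × 0.00389 / 1.178×10^-7 = 1.961×10^6 Pa.

1.96 MPa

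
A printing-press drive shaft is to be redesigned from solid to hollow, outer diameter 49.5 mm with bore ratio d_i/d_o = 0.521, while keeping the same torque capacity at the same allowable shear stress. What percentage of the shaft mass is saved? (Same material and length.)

23.3 %

Equal τ_max and T ⇒ the solid shaft needs d_s³ = d_o³(1−k⁴), so d_s = 49.5·(1−0.521⁴)^(1/3) = 48.25 mm.
Area ratio A_h/A_s = d_o²(1−k²)/d_s² = (1−k²)/(1−k⁴)^(2/3) = 0.7667.
Mass saving = 1 − 0.7667 = 23.3 %.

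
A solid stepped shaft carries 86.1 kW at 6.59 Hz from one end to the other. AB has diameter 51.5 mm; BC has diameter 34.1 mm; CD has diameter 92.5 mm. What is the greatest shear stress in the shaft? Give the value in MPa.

ω = 2π·6.59 = 41.41 rad/s, so T = P/ω = 86.1×10³ / 41.41 = 2079 N·m.
Under the same torque, τ_max = 16T/(πd³) is largest where d is smallest — segment BC (d = 34.1 mm).
τ_max = 16·2079/(π·(0.0341)³) = 2.671×10^8 Pa.

267 MPa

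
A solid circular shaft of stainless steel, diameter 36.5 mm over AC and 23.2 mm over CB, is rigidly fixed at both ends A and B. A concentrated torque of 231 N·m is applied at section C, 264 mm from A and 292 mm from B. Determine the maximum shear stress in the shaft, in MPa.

Compatibility: T_A·a/J_AC = T_B·b/J_CB with T_A + T_B = T₀.
J_AC = 1.74×10^-7 m⁴, J_CB = 2.84×10^-8 m⁴, so T_A = T₀·(J_AC/a)/((J_AC/a)+(J_CB/b)) = 201.3 N·m, T_B = 29.71 N·m.
τ in each portion: τ_AC = 2.11×10^7 Pa, τ_CB = 1.21×10^7 Pa; maximum is in AC.
τ_max = T_AC·r/J = 201.3·0.0182/1.74×10^-7 = 2.108×10^7 Pa.

21.1 MPa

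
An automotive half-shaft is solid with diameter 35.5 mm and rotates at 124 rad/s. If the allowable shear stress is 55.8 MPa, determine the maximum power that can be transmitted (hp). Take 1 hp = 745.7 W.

J = πd⁴/32 = π(0.0355)⁴/32 = 1.559×10^-7 m⁴.
T_max = τ_allow·J/r = 5.58×10^7 × 1.559×10^-7 / 0.0177 = 490.2 N·m.
ω = 124 rad/s, so P_max = T_max·ω = 6.078×10^4 W.

81.5 hp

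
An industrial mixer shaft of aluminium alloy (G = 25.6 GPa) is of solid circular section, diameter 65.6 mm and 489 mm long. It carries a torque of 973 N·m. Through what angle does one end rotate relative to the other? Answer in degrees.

J = πd⁴/32 = π(0.0656)⁴/32 = 1.818×10^-6 m⁴.
θ = T·L/(G·J) = 973.0 × 0.489 / (25.6×10⁹ × 1.818×10^-6) = 0.01022 rad.

0.586°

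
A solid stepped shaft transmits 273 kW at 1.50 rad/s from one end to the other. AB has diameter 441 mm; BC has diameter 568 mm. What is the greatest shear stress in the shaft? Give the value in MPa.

ω = 1.50 rad/s, so T = P/ω = 273×10³ / 1.500 = 182000 N·m.
Under the same torque, τ_max = 16T/(πd³) is largest where d is smallest — segment AB (d = 441 mm).
τ_max = 16·182000/(π·(0.441)³) = 1.081×10^7 Pa.

10.8 MPa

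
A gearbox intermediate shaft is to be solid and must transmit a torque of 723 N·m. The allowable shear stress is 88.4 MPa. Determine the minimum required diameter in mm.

34.7 mm

For a solid shaft τ_max = 16T/(πd³), so d = (16T/(π τ_allow))^(1/3) = (16·723.0/(π·8.84×10^7))^(1/3) = 0.03466 m.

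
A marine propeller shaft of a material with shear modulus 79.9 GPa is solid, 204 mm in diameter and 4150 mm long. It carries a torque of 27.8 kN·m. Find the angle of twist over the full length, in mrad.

J = πd⁴/32 = π(0.204)⁴/32 = 1.700×10^-4 m⁴.
θ = T·L/(G·J) = 27800 × 4.15 / (79.9×10⁹ × 1.700×10^-4) = 8.492×10^-3 rad.

8.49 mrad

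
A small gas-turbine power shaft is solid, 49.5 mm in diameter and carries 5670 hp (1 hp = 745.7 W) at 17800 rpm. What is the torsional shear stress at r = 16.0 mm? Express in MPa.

ω = 2π·17800/60 = 1864 rad/s, so T = P/ω = 5670×745.7 / 1864 = 2268 N·m.
J = πd⁴/32 = π(0.0495)⁴/32 = 5.894×10^-7 m⁴.
Shear stress varies linearly with radius: τ = T·r/J = 2268 × 0.0160 / 5.894×10^-7 = 6.157×10^7 Pa.

61.6 MPa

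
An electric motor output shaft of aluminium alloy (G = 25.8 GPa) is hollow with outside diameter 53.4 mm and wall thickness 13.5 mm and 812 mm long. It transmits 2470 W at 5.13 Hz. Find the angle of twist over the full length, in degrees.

ω = 2π·5.13 = 32.23 rad/s, so T = P/ω = 2470 / 32.23 = 76.63 N·m.
J = π(d_o⁴ − d_i⁴)/32 = π(0.0534⁴ − 0.0264⁴)/32 = 7.506×10^-7 m⁴.
θ = T·L/(G·J) = 76.63 × 0.812 / (25.8×10⁹ × 7.506×10^-7) = 3.213×10^-3 rad.

0.184°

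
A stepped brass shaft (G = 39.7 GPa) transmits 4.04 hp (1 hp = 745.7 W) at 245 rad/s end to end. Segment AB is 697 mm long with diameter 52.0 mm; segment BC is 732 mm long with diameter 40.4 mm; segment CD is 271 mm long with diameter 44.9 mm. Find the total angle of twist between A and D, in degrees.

0.0790°

ω = 245 rad/s, so T = P/ω = 4.04×745.7 / 245.0 = 12.30 N·m.
J_AB = π(0.0520)⁴/32 = 7.18×10^-7 m⁴; J_BC = π(0.0404)⁴/32 = 2.62×10^-7 m⁴; J_CD = π(0.0449)⁴/32 = 3.99×10^-7 m⁴.
θ = (T/G)·Σ L_i/J_i = (12.30/39.7×10⁹)·(0.697/7.18×10^-7 + 0.732/2.62×10^-7 + 0.271/3.99×10^-7) = 1.378×10^-3 rad.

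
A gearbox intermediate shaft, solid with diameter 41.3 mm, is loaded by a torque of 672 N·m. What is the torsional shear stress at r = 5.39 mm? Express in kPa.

J = πd⁴/32 = π(0.0413)⁴/32 = 2.856×10^-7 m⁴.
Shear stress varies linearly with radius: τ = T·r/J = 672.0 × 0.00539 / 2.856×10^-7 = 1.268×10^7 Pa.

12700 kPa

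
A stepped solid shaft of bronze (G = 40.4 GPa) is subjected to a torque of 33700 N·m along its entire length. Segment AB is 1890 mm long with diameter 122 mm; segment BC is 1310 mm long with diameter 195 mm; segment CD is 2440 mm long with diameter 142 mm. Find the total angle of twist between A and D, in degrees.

J_AB = π(0.122)⁴/32 = 2.17×10^-5 m⁴; J_BC = π(0.195)⁴/32 = 1.42×10^-4 m⁴; J_CD = π(0.142)⁴/32 = 3.99×10^-5 m⁴.
θ = (T/G)·Σ L_i/J_i = (33700/40.4×10⁹)·(1.89/2.17×10^-5 + 1.31/1.42×10^-4 + 2.44/3.99×10^-5) = 0.1312 rad.

7.52°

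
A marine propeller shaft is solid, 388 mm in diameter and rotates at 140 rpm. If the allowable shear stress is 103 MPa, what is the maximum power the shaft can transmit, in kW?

J = πd⁴/32 = π(0.388)⁴/32 = 2.225×10^-3 m⁴.
T_max = τ_allow·J/r = 1.03×10^8 × 2.225×10^-3 / 0.194 = 1.181e6 N·m.
ω = 2π·140/60 = 14.66 rad/s, so P_max = T_max·ω = 1.732×10^7 W.

17300 kW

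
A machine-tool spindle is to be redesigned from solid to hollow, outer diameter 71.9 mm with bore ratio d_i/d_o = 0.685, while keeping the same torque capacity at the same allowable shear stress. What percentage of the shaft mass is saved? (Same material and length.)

37.4 %

Equal τ_max and T ⇒ the solid shaft needs d_s³ = d_o³(1−k⁴), so d_s = 71.9·(1−0.685⁴)^(1/3) = 66.18 mm.
Area ratio A_h/A_s = d_o²(1−k²)/d_s² = (1−k²)/(1−k⁴)^(2/3) = 0.6265.
Mass saving = 1 − 0.6265 = 37.4 %.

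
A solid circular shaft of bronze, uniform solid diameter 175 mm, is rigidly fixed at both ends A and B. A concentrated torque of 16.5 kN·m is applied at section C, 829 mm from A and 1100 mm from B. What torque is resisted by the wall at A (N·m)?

9410 N·m

With uniform GJ and both ends fixed, compatibility θ_AC = θ_CB gives T_A·a = T_B·b, together with T_A + T_B = T₀.
T_A = T₀·b/(a+b) = 16500·1100/1929 = 9409 N·m; T_B = 7091 N·m.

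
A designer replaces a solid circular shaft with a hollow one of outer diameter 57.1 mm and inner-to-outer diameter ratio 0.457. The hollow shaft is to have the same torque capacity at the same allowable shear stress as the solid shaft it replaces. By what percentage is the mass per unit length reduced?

Equal τ_max and T ⇒ the solid shaft needs d_s³ = d_o³(1−k⁴), so d_s = 57.1·(1−0.457⁴)^(1/3) = 56.26 mm.
Area ratio A_h/A_s = d_o²(1−k²)/d_s² = (1−k²)/(1−k⁴)^(2/3) = 0.8150.
Mass saving = 1 − 0.8150 = 18.5 %.

18.5 %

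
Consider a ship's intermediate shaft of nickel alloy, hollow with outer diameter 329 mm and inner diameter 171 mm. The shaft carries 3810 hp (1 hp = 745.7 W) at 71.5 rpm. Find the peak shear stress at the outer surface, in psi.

8490 psi

ω = 2π·71.5/60 = 7.487 rad/s, so T = P/ω = 3810×745.7 / 7.487 = 379400 N·m.
J = π(d_o⁴ − d_i⁴)/32 = π(0.329⁴ − 0.171⁴)/32 = 1.066×10^-3 m⁴.
τ_max = T·r/J = 379400 × 0.165 / 1.066×10^-3 = 5.854×10^7 Pa.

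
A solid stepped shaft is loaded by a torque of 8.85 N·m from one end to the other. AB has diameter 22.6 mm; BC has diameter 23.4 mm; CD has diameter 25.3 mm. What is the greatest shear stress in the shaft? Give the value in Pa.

Under the same torque, τ_max = 16T/(πd³) is largest where d is smallest — segment AB (d = 22.6 mm).
τ_max = 16·8.850/(π·(0.0226)³) = 3.905×10^6 Pa.

3.90e6 Pa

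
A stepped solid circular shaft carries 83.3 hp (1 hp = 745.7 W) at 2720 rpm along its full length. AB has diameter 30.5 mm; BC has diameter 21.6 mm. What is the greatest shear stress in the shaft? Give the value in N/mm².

ω = 2π·2720/60 = 284.8 rad/s, so T = P/ω = 83.3×745.7 / 284.8 = 218.1 N·m.
Under the same torque, τ_max = 16T/(πd³) is largest where d is smallest — segment BC (d = 21.6 mm).
τ_max = 16·218.1/(π·(0.0216)³) = 1.102×10^8 Pa.

110 N/mm²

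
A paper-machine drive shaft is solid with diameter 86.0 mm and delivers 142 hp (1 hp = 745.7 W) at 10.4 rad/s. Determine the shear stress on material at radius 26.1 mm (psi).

ω = 10.4 rad/s, so T = P/ω = 142×745.7 / 10.40 = 10180 N·m.
J = πd⁴/32 = π(0.0860)⁴/32 = 5.370×10^-6 m⁴.
Shear stress varies linearly with radius: τ = T·r/J = 10180 × 0.0261 / 5.370×10^-6 = 4.948×10^7 Pa.

7180 psi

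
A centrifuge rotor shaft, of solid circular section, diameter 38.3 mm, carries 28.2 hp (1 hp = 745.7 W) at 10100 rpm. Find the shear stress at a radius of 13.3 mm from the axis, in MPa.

1.25 MPa

ω = 2π·10100/60 = 1058 rad/s, so T = P/ω = 28.2×745.7 / 1058 = 19.88 N·m.
J = πd⁴/32 = π(0.0383)⁴/32 = 2.112×10^-7 m⁴.
Shear stress varies linearly with radius: τ = T·r/J = 19.88 × 0.0133 / 2.112×10^-7 = 1.252×10^6 Pa.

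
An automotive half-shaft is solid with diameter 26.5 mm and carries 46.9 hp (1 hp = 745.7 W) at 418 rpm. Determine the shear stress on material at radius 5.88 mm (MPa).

97.0 MPa

ω = 2π·418/60 = 43.77 rad/s, so T = P/ω = 46.9×745.7 / 43.77 = 799.0 N·m.
J = πd⁴/32 = π(0.0265)⁴/32 = 4.842×10^-8 m⁴.
Shear stress varies linearly with radius: τ = T·r/J = 799.0 × 0.00588 / 4.842×10^-8 = 9.703×10^7 Pa.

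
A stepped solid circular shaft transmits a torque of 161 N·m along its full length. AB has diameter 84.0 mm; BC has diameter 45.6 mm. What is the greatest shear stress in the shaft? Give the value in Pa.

8.65e6 Pa

Under the same torque, τ_max = 16T/(πd³) is largest where d is smallest — segment BC (d = 45.6 mm).
τ_max = 16·161.0/(π·(0.0456)³) = 8.648×10^6 Pa.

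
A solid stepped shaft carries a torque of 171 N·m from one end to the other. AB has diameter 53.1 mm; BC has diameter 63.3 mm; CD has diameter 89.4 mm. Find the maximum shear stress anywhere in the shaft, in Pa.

Under the same torque, τ_max = 16T/(πd³) is largest where d is smallest — segment AB (d = 53.1 mm).
τ_max = 16·171.0/(π·(0.0531)³) = 5.817×10^6 Pa.

5.82e6 Pa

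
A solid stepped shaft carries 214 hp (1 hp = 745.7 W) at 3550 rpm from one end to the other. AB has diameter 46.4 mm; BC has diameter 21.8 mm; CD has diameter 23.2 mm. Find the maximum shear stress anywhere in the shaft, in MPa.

ω = 2π·3550/60 = 371.8 rad/s, so T = P/ω = 214×745.7 / 371.8 = 429.3 N·m.
Under the same torque, τ_max = 16T/(πd³) is largest where d is smallest — segment BC (d = 21.8 mm).
τ_max = 16·429.3/(π·(0.0218)³) = 2.110×10^8 Pa.

211 MPa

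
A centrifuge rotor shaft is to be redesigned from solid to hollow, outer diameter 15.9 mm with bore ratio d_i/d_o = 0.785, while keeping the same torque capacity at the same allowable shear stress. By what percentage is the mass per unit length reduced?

47.2 %

Equal τ_max and T ⇒ the solid shaft needs d_s³ = d_o³(1−k⁴), so d_s = 15.9·(1−0.785⁴)^(1/3) = 13.56 mm.
Area ratio A_h/A_s = d_o²(1−k²)/d_s² = (1−k²)/(1−k⁴)^(2/3) = 0.5277.
Mass saving = 1 − 0.5277 = 47.2 %.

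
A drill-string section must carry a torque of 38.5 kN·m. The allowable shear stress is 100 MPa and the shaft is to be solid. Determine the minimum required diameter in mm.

125 mm

For a solid shaft τ_max = 16T/(πd³), so d = (16T/(π τ_allow))^(1/3) = (16·38500/(π·1.00×10^8))^(1/3) = 0.1252 m.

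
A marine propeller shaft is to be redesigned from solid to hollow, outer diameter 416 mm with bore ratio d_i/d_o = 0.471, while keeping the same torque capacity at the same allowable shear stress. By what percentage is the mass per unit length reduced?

Equal τ_max and T ⇒ the solid shaft needs d_s³ = d_o³(1−k⁴), so d_s = 416·(1−0.471⁴)^(1/3) = 409.1 mm.
Area ratio A_h/A_s = d_o²(1−k²)/d_s² = (1−k²)/(1−k⁴)^(2/3) = 0.8048.
Mass saving = 1 − 0.8048 = 19.5 %.

19.5 %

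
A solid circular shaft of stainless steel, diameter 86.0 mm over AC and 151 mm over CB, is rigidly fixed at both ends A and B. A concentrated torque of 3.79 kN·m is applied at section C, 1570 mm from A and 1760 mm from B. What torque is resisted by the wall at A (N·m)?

Compatibility: T_A·a/J_AC = T_B·b/J_CB with T_A + T_B = T₀.
J_AC = 5.37×10^-6 m⁴, J_CB = 5.10×10^-5 m⁴, so T_A = T₀·(J_AC/a)/((J_AC/a)+(J_CB/b)) = 399.9 N·m, T_B = 3390 N·m.

400 N·m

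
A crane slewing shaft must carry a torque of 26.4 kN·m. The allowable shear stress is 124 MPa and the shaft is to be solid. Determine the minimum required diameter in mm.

For a solid shaft τ_max = 16T/(πd³), so d = (16T/(π τ_allow))^(1/3) = (16·26400/(π·1.24×10^8))^(1/3) = 0.1027 m.

103 mm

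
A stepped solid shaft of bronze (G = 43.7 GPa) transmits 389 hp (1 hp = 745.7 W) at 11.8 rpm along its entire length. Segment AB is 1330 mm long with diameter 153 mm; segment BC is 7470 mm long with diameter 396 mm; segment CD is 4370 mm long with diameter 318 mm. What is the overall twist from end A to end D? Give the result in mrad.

173 mrad

ω = 2π·11.8/60 = 1.236 rad/s, so T = P/ω = 389×745.7 / 1.236 = 234700 N·m.
J_AB = π(0.153)⁴/32 = 5.38×10^-5 m⁴; J_BC = π(0.396)⁴/32 = 2.41×10^-3 m⁴; J_CD = π(0.318)⁴/32 = 1.00×10^-3 m⁴.
θ = (T/G)·Σ L_i/J_i = (234700/43.7×10⁹)·(1.33/5.38×10^-5 + 7.47/2.41×10^-3 + 4.37/1.00×10^-3) = 0.1728 rad.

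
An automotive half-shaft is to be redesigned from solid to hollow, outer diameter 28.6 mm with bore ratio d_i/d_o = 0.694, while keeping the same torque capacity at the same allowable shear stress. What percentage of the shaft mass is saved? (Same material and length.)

Equal τ_max and T ⇒ the solid shaft needs d_s³ = d_o³(1−k⁴), so d_s = 28.6·(1−0.694⁴)^(1/3) = 26.19 mm.
Area ratio A_h/A_s = d_o²(1−k²)/d_s² = (1−k²)/(1−k⁴)^(2/3) = 0.6181.
Mass saving = 1 − 0.6181 = 38.2 %.

38.2 %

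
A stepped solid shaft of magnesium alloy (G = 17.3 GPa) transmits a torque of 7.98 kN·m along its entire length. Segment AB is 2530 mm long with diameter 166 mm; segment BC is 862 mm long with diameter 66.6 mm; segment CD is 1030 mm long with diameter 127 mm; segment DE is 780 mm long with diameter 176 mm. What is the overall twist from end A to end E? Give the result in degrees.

14.0°

J_AB = π(0.166)⁴/32 = 7.45×10^-5 m⁴; J_BC = π(0.0666)⁴/32 = 1.93×10^-6 m⁴; J_CD = π(0.127)⁴/32 = 2.55×10^-5 m⁴; J_DE = π(0.176)⁴/32 = 9.42×10^-5 m⁴.
θ = (T/G)·Σ L_i/J_i = (7980/17.3×10⁹)·(2.53/7.45×10^-5 + 0.862/1.93×10^-6 + 1.03/2.55×10^-5 + 0.780/9.42×10^-5) = 0.2439 rad.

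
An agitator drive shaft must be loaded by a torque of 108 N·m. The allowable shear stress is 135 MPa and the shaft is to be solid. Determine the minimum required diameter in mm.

16.0 mm

For a solid shaft τ_max = 16T/(πd³), so d = (16T/(π τ_allow))^(1/3) = (16·108.0/(π·1.35×10^8))^(1/3) = 0.01597 m.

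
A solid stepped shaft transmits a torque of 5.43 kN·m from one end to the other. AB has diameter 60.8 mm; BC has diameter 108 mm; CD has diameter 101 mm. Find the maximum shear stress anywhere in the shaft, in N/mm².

Under the same torque, τ_max = 16T/(πd³) is largest where d is smallest — segment AB (d = 60.8 mm).
τ_max = 16·5430/(π·(0.0608)³) = 1.230×10^8 Pa.

123 N/mm²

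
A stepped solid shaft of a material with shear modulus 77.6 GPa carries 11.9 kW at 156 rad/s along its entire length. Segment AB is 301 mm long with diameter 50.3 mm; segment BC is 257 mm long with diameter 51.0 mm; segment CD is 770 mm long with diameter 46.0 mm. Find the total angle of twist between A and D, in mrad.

ω = 156 rad/s, so T = P/ω = 11.9×10³ / 156.0 = 76.28 N·m.
J_AB = π(0.0503)⁴/32 = 6.28×10^-7 m⁴; J_BC = π(0.0510)⁴/32 = 6.64×10^-7 m⁴; J_CD = π(0.0460)⁴/32 = 4.40×10^-7 m⁴.
θ = (T/G)·Σ L_i/J_i = (76.28/77.6×10⁹)·(0.301/6.28×10^-7 + 0.257/6.64×10^-7 + 0.770/4.40×10^-7) = 2.573×10^-3 rad.

2.57 mrad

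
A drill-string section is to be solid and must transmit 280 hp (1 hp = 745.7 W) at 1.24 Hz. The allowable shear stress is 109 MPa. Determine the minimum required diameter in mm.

108 mm

ω = 2π·1.24 = 7.791 rad/s, so T = P/ω = 280×745.7 / 7.791 = 26800 N·m.
For a solid shaft τ_max = 16T/(πd³), so d = (16T/(π τ_allow))^(1/3) = (16·26800/(π·1.09×10^8))^(1/3) = 0.1078 m.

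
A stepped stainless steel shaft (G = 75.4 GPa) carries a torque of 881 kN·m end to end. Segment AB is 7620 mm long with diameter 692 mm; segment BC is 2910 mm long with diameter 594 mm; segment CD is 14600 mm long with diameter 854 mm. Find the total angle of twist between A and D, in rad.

0.0100 rad

J_AB = π(0.692)⁴/32 = 0.0225 m⁴; J_BC = π(0.594)⁴/32 = 0.0122 m⁴; J_CD = π(0.854)⁴/32 = 0.0522 m⁴.
θ = (T/G)·Σ L_i/J_i = (881000/75.4×10⁹)·(7.62/0.0225 + 2.91/0.0122 + 14.6/0.0522) = 0.01000 rad.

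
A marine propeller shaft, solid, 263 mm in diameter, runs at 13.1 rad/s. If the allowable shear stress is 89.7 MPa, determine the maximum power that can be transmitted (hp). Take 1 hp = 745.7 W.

J = πd⁴/32 = π(0.263)⁴/32 = 4.697×10^-4 m⁴.
T_max = τ_allow·J/r = 8.97×10^7 × 4.697×10^-4 / 0.132 = 320400 N·m.
ω = 13.1 rad/s, so P_max = T_max·ω = 4.197×10^6 W.

5630 hp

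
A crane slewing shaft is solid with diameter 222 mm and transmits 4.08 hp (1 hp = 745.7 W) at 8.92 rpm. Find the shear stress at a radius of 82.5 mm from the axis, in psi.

163 psi

ω = 2π·8.92/60 = 0.9341 rad/s, so T = P/ω = 4.08×745.7 / 0.9341 = 3257 N·m.
J = πd⁴/32 = π(0.222)⁴/32 = 2.385×10^-4 m⁴.
Shear stress varies linearly with radius: τ = T·r/J = 3257 × 0.0825 / 2.385×10^-4 = 1.127×10^6 Pa.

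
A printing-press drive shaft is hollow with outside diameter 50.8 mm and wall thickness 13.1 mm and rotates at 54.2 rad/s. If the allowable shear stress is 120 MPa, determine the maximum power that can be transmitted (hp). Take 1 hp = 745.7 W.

J = π(d_o⁴ − d_i⁴)/32 = π(0.0508⁴ − 0.0246⁴)/32 = 6.179×10^-7 m⁴.
T_max = τ_allow·J/r = 1.20×10^8 × 6.179×10^-7 / 0.0254 = 2919 N·m.
ω = 54.2 rad/s, so P_max = T_max·ω = 1.582×10^5 W.

212 hp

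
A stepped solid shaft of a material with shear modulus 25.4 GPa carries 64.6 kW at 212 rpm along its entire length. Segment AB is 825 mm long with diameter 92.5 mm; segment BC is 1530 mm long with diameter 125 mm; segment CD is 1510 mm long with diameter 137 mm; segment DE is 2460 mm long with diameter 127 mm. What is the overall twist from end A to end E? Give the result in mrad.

ω = 2π·212/60 = 22.20 rad/s, so T = P/ω = 64.6×10³ / 22.20 = 2910 N·m.
J_AB = π(0.0925)⁴/32 = 7.19×10^-6 m⁴; J_BC = π(0.125)⁴/32 = 2.40×10^-5 m⁴; J_CD = π(0.137)⁴/32 = 3.46×10^-5 m⁴; J_DE = π(0.127)⁴/32 = 2.55×10^-5 m⁴.
θ = (T/G)·Σ L_i/J_i = (2910/25.4×10⁹)·(0.825/7.19×10^-6 + 1.53/2.40×10^-5 + 1.51/3.46×10^-5 + 2.46/2.55×10^-5) = 0.03650 rad.

36.5 mrad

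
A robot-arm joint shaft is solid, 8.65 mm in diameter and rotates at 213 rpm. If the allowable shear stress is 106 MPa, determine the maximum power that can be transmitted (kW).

J = πd⁴/32 = π(0.00865)⁴/32 = 5.496×10^-10 m⁴.
T_max = τ_allow·J/r = 1.06×10^8 × 5.496×10^-10 / 0.00432 = 13.47 N·m.
ω = 2π·213/60 = 22.31 rad/s, so P_max = T_max·ω = 300.5 W.

0.300 kW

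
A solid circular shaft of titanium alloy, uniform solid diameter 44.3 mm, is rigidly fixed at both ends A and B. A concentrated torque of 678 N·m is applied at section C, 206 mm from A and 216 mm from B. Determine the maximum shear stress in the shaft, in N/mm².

20.3 N/mm²

With uniform GJ and both ends fixed, compatibility θ_AC = θ_CB gives T_A·a = T_B·b, together with T_A + T_B = T₀.
T_A = T₀·b/(a+b) = 678.0·216/422.0 = 347.0 N·m; T_B = 331.0 N·m.
τ in each portion: τ_AC = 2.03×10^7 Pa, τ_CB = 1.94×10^7 Pa; maximum is in AC.
τ_max = T_AC·r/J = 347.0·0.0221/3.78×10^-7 = 2.033×10^7 Pa.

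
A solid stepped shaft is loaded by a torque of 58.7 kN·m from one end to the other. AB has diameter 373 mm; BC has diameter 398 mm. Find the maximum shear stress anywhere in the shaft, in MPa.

Under the same torque, τ_max = 16T/(πd³) is largest where d is smallest — segment AB (d = 373 mm).
τ_max = 16·58700/(π·(0.373)³) = 5.761×10^6 Pa.

5.76 MPa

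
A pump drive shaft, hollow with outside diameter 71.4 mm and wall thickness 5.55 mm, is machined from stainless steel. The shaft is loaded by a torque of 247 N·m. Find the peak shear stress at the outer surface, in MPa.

J = π(d_o⁴ − d_i⁴)/32 = π(0.0714⁴ − 0.0603⁴)/32 = 1.253×10^-6 m⁴.
τ_max = T·r/J = 247.0 × 0.0357 / 1.253×10^-6 = 7.035×10^6 Pa.

7.03 MPa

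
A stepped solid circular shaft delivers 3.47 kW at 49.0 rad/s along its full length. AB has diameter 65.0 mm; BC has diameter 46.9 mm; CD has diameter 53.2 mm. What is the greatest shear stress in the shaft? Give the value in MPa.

ω = 49.0 rad/s, so T = P/ω = 3.47×10³ / 49.00 = 70.82 N·m.
Under the same torque, τ_max = 16T/(πd³) is largest where d is smallest — segment BC (d = 46.9 mm).
τ_max = 16·70.82/(π·(0.0469)³) = 3.496×10^6 Pa.

3.50 MPa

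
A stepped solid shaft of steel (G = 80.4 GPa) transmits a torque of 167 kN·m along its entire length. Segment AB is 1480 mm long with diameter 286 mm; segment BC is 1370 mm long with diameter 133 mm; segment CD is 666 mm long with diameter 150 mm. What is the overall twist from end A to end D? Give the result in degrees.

J_AB = π(0.286)⁴/32 = 6.57×10^-4 m⁴; J_BC = π(0.133)⁴/32 = 3.07×10^-5 m⁴; J_CD = π(0.150)⁴/32 = 4.97×10^-5 m⁴.
θ = (T/G)·Σ L_i/J_i = (167000/80.4×10⁹)·(1.48/6.57×10^-4 + 1.37/3.07×10^-5 + 0.666/4.97×10^-5) = 0.1251 rad.

7.17°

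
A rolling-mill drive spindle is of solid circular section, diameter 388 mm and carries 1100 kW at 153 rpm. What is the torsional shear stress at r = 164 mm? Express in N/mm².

ω = 2π·153/60 = 16.02 rad/s, so T = P/ω = 1100×10³ / 16.02 = 68660 N·m.
J = πd⁴/32 = π(0.388)⁴/32 = 2.225×10^-3 m⁴.
Shear stress varies linearly with radius: τ = T·r/J = 68660 × 0.164 / 2.225×10^-3 = 5.060×10^6 Pa.

5.06 N/mm²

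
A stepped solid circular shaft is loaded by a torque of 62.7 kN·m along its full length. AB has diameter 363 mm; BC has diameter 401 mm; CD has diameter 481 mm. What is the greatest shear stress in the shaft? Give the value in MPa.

Under the same torque, τ_max = 16T/(πd³) is largest where d is smallest — segment AB (d = 363 mm).
τ_max = 16·62700/(π·(0.363)³) = 6.676×10^6 Pa.

6.68 MPa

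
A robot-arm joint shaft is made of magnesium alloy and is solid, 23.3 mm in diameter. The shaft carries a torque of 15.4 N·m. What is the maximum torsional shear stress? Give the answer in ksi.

0.899 ksi

J = πd⁴/32 = π(0.0233)⁴/32 = 2.894×10^-8 m⁴.
τ_max = T·r/J = 15.40 × 0.0117 / 2.894×10^-8 = 6.200×10^6 Pa.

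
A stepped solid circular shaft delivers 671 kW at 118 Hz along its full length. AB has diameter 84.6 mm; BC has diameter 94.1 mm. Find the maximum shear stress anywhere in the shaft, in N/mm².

7.61 N/mm²

ω = 2π·118 = 741.4 rad/s, so T = P/ω = 671×10³ / 741.4 = 905.0 N·m.
Under the same torque, τ_max = 16T/(πd³) is largest where d is smallest — segment AB (d = 84.6 mm).
τ_max = 16·905.0/(π·(0.0846)³) = 7.612×10^6 Pa.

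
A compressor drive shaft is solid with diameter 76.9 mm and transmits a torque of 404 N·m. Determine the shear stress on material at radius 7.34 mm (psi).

J = πd⁴/32 = π(0.0769)⁴/32 = 3.433×10^-6 m⁴.
Shear stress varies linearly with radius: τ = T·r/J = 404.0 × 0.00734 / 3.433×10^-6 = 8.637×10^5 Pa.

125 psi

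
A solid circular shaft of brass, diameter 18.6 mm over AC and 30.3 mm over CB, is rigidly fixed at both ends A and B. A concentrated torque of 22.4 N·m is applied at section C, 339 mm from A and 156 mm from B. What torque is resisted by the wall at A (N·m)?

1.37 N·m

Compatibility: T_A·a/J_AC = T_B·b/J_CB with T_A + T_B = T₀.
J_AC = 1.18×10^-8 m⁴, J_CB = 8.28×10^-8 m⁴, so T_A = T₀·(J_AC/a)/((J_AC/a)+(J_CB/b)) = 1.374 N·m, T_B = 21.03 N·m.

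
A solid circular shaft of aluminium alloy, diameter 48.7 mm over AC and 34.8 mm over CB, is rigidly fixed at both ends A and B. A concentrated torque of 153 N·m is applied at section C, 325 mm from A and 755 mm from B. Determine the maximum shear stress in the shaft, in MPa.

Compatibility: T_A·a/J_AC = T_B·b/J_CB with T_A + T_B = T₀.
J_AC = 5.52×10^-7 m⁴, J_CB = 1.44×10^-7 m⁴, so T_A = T₀·(J_AC/a)/((J_AC/a)+(J_CB/b)) = 137.6 N·m, T_B = 15.44 N·m.
τ in each portion: τ_AC = 6.07×10^6 Pa, τ_CB = 1.87×10^6 Pa; maximum is in AC.
τ_max = T_AC·r/J = 137.6·0.0244/5.52×10^-7 = 6.066×10^6 Pa.

6.07 MPa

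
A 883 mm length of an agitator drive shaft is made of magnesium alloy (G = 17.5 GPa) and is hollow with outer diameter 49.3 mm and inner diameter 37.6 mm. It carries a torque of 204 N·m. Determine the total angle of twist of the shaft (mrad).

J = π(d_o⁴ − d_i⁴)/32 = π(0.0493⁴ − 0.0376⁴)/32 = 3.837×10^-7 m⁴.
θ = T·L/(G·J) = 204.0 × 0.883 / (17.5×10⁹ × 3.837×10^-7) = 0.02682 rad.

26.8 mrad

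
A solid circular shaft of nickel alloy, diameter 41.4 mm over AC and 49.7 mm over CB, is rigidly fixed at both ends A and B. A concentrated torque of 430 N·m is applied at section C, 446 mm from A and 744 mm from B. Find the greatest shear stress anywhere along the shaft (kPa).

Compatibility: T_A·a/J_AC = T_B·b/J_CB with T_A + T_B = T₀.
J_AC = 2.88×10^-7 m⁴, J_CB = 5.99×10^-7 m⁴, so T_A = T₀·(J_AC/a)/((J_AC/a)+(J_CB/b)) = 191.5 N·m, T_B = 238.5 N·m.
τ in each portion: τ_AC = 1.37×10^7 Pa, τ_CB = 9.89×10^6 Pa; maximum is in AC.
τ_max = T_AC·r/J = 191.5·0.0207/2.88×10^-7 = 1.375×10^7 Pa.

13700 kPa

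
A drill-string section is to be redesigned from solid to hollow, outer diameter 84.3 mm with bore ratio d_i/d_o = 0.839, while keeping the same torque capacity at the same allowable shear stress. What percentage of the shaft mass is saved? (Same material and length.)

Equal τ_max and T ⇒ the solid shaft needs d_s³ = d_o³(1−k⁴), so d_s = 84.3·(1−0.839⁴)^(1/3) = 67.11 mm.
Area ratio A_h/A_s = d_o²(1−k²)/d_s² = (1−k²)/(1−k⁴)^(2/3) = 0.4672.
Mass saving = 1 − 0.4672 = 53.3 %.

53.3 %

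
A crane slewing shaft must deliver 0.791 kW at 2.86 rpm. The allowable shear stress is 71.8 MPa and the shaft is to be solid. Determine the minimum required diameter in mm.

ω = 2π·2.86/60 = 0.2995 rad/s, so T = P/ω = 0.791×10³ / 0.2995 = 2641 N·m.
For a solid shaft τ_max = 16T/(πd³), so d = (16T/(π τ_allow))^(1/3) = (16·2641/(π·7.18×10^7))^(1/3) = 0.05722 m.

57.2 mm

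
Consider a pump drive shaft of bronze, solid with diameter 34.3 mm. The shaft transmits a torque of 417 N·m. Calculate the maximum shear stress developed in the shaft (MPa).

J = πd⁴/32 = π(0.0343)⁴/32 = 1.359×10^-7 m⁴.
τ_max = T·r/J = 417.0 × 0.0171 / 1.359×10^-7 = 5.263×10^7 Pa.

52.6 MPa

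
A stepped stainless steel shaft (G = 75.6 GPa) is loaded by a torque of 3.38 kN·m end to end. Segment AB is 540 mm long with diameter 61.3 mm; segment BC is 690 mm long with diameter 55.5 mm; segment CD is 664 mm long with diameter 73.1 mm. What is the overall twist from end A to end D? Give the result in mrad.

J_AB = π(0.0613)⁴/32 = 1.39×10^-6 m⁴; J_BC = π(0.0555)⁴/32 = 9.31×10^-7 m⁴; J_CD = π(0.0731)⁴/32 = 2.80×10^-6 m⁴.
θ = (T/G)·Σ L_i/J_i = (3380/75.6×10⁹)·(0.540/1.39×10^-6 + 0.690/9.31×10^-7 + 0.664/2.80×10^-6) = 0.06112 rad.

61.1 mrad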